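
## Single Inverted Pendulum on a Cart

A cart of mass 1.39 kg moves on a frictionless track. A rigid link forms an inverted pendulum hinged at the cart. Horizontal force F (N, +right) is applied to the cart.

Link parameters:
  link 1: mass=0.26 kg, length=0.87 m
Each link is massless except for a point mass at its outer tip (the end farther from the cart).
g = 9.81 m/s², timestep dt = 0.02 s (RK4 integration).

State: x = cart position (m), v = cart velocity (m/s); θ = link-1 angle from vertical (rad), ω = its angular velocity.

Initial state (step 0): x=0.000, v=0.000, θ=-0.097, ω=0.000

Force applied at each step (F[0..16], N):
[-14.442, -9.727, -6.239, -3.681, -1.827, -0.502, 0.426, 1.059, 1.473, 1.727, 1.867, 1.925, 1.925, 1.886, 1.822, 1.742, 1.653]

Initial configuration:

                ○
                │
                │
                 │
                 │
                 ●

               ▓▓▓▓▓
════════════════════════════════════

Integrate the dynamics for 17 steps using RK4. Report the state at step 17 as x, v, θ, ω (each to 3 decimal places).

apply F[0]=-14.442 → step 1: x=-0.002, v=-0.204, θ=-0.095, ω=0.212
apply F[1]=-9.727 → step 2: x=-0.007, v=-0.340, θ=-0.089, ω=0.347
apply F[2]=-6.239 → step 3: x=-0.015, v=-0.427, θ=-0.082, ω=0.427
apply F[3]=-3.681 → step 4: x=-0.024, v=-0.477, θ=-0.073, ω=0.467
apply F[4]=-1.827 → step 5: x=-0.034, v=-0.501, θ=-0.063, ω=0.479
apply F[5]=-0.502 → step 6: x=-0.044, v=-0.506, θ=-0.054, ω=0.472
apply F[6]=+0.426 → step 7: x=-0.054, v=-0.498, θ=-0.044, ω=0.452
apply F[7]=+1.059 → step 8: x=-0.064, v=-0.481, θ=-0.036, ω=0.423
apply F[8]=+1.473 → step 9: x=-0.073, v=-0.459, θ=-0.028, ω=0.391
apply F[9]=+1.727 → step 10: x=-0.082, v=-0.433, θ=-0.020, ω=0.356
apply F[10]=+1.867 → step 11: x=-0.091, v=-0.406, θ=-0.013, ω=0.320
apply F[11]=+1.925 → step 12: x=-0.098, v=-0.378, θ=-0.007, ω=0.286
apply F[12]=+1.925 → step 13: x=-0.106, v=-0.350, θ=-0.002, ω=0.253
apply F[13]=+1.886 → step 14: x=-0.112, v=-0.323, θ=0.003, ω=0.222
apply F[14]=+1.822 → step 15: x=-0.119, v=-0.297, θ=0.007, ω=0.193
apply F[15]=+1.742 → step 16: x=-0.124, v=-0.272, θ=0.011, ω=0.166
apply F[16]=+1.653 → step 17: x=-0.130, v=-0.249, θ=0.014, ω=0.142

Answer: x=-0.130, v=-0.249, θ=0.014, ω=0.142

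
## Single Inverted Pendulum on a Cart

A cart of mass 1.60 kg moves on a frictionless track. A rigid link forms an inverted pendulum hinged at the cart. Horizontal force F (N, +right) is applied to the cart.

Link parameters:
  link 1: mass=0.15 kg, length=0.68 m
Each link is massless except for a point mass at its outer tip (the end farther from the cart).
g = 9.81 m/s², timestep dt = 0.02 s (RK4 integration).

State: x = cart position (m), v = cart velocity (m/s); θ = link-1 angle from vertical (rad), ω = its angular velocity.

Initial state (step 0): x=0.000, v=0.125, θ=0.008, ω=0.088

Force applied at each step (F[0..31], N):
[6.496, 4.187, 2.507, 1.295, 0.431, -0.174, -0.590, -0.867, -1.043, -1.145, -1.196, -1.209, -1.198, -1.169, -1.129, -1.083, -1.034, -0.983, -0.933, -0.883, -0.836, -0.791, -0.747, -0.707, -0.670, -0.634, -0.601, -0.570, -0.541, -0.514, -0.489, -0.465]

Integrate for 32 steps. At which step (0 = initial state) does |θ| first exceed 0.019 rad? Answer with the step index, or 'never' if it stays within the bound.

apply F[0]=+6.496 → step 1: x=0.003, v=0.206, θ=0.009, ω=-0.029
apply F[1]=+4.187 → step 2: x=0.008, v=0.258, θ=0.007, ω=-0.103
apply F[2]=+2.507 → step 3: x=0.013, v=0.289, θ=0.005, ω=-0.147
apply F[3]=+1.295 → step 4: x=0.019, v=0.306, θ=0.002, ω=-0.170
apply F[4]=+0.431 → step 5: x=0.026, v=0.311, θ=-0.002, ω=-0.178
apply F[5]=-0.174 → step 6: x=0.032, v=0.309, θ=-0.005, ω=-0.176
apply F[6]=-0.590 → step 7: x=0.038, v=0.302, θ=-0.009, ω=-0.167
apply F[7]=-0.867 → step 8: x=0.044, v=0.291, θ=-0.012, ω=-0.155
apply F[8]=-1.043 → step 9: x=0.049, v=0.278, θ=-0.015, ω=-0.140
apply F[9]=-1.145 → step 10: x=0.055, v=0.264, θ=-0.018, ω=-0.124
apply F[10]=-1.196 → step 11: x=0.060, v=0.250, θ=-0.020, ω=-0.108
apply F[11]=-1.209 → step 12: x=0.065, v=0.235, θ=-0.022, ω=-0.092
apply F[12]=-1.198 → step 13: x=0.069, v=0.220, θ=-0.024, ω=-0.078
apply F[13]=-1.169 → step 14: x=0.074, v=0.206, θ=-0.025, ω=-0.064
apply F[14]=-1.129 → step 15: x=0.078, v=0.192, θ=-0.026, ω=-0.051
apply F[15]=-1.083 → step 16: x=0.081, v=0.179, θ=-0.027, ω=-0.040
apply F[16]=-1.034 → step 17: x=0.085, v=0.167, θ=-0.028, ω=-0.029
apply F[17]=-0.983 → step 18: x=0.088, v=0.155, θ=-0.028, ω=-0.020
apply F[18]=-0.933 → step 19: x=0.091, v=0.144, θ=-0.029, ω=-0.012
apply F[19]=-0.883 → step 20: x=0.094, v=0.134, θ=-0.029, ω=-0.005
apply F[20]=-0.836 → step 21: x=0.096, v=0.124, θ=-0.029, ω=0.001
apply F[21]=-0.791 → step 22: x=0.099, v=0.114, θ=-0.029, ω=0.007
apply F[22]=-0.747 → step 23: x=0.101, v=0.106, θ=-0.029, ω=0.011
apply F[23]=-0.707 → step 24: x=0.103, v=0.097, θ=-0.028, ω=0.015
apply F[24]=-0.670 → step 25: x=0.105, v=0.089, θ=-0.028, ω=0.019
apply F[25]=-0.634 → step 26: x=0.107, v=0.082, θ=-0.028, ω=0.022
apply F[26]=-0.601 → step 27: x=0.108, v=0.075, θ=-0.027, ω=0.024
apply F[27]=-0.570 → step 28: x=0.110, v=0.068, θ=-0.027, ω=0.026
apply F[28]=-0.541 → step 29: x=0.111, v=0.062, θ=-0.026, ω=0.028
apply F[29]=-0.514 → step 30: x=0.112, v=0.056, θ=-0.026, ω=0.029
apply F[30]=-0.489 → step 31: x=0.113, v=0.050, θ=-0.025, ω=0.030
apply F[31]=-0.465 → step 32: x=0.114, v=0.045, θ=-0.024, ω=0.031
|θ| = 0.020 > 0.019 first at step 11.

Answer: 11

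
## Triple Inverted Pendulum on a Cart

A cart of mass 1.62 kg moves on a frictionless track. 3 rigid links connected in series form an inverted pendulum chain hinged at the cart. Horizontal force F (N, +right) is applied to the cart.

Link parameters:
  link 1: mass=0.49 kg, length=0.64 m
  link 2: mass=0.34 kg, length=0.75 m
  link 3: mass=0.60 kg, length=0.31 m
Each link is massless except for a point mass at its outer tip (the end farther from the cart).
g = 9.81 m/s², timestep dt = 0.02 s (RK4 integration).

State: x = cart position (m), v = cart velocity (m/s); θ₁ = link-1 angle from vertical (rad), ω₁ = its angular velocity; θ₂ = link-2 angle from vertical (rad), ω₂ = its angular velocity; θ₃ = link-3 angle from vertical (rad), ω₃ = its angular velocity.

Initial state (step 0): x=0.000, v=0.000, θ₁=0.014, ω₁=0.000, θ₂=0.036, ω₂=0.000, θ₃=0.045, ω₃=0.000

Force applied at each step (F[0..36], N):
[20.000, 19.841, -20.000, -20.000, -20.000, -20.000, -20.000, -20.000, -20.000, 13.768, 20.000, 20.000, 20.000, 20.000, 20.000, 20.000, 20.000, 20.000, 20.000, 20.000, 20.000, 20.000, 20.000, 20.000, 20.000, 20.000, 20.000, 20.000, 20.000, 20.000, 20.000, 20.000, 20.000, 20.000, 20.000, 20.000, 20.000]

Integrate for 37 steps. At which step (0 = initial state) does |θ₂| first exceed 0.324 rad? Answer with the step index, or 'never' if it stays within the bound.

apply F[0]=+20.000 → step 1: x=0.002, v=0.245, θ₁=0.010, ω₁=-0.392, θ₂=0.036, ω₂=0.014, θ₃=0.045, ω₃=0.016
apply F[1]=+19.841 → step 2: x=0.010, v=0.489, θ₁=-0.002, ω₁=-0.790, θ₂=0.037, ω₂=0.033, θ₃=0.046, ω₃=0.031
apply F[2]=-20.000 → step 3: x=0.017, v=0.243, θ₁=-0.014, ω₁=-0.436, θ₂=0.038, ω₂=0.063, θ₃=0.046, ω₃=0.047
apply F[3]=-20.000 → step 4: x=0.020, v=-0.001, θ₁=-0.019, ω₁=-0.093, θ₂=0.039, ω₂=0.102, θ₃=0.048, ω₃=0.062
apply F[4]=-20.000 → step 5: x=0.017, v=-0.244, θ₁=-0.018, ω₁=0.247, θ₂=0.042, ω₂=0.144, θ₃=0.049, ω₃=0.076
apply F[5]=-20.000 → step 6: x=0.010, v=-0.489, θ₁=-0.009, ω₁=0.591, θ₂=0.045, ω₂=0.185, θ₃=0.051, ω₃=0.087
apply F[6]=-20.000 → step 7: x=-0.002, v=-0.735, θ₁=0.006, ω₁=0.948, θ₂=0.049, ω₂=0.219, θ₃=0.052, ω₃=0.095
apply F[7]=-20.000 → step 8: x=-0.020, v=-0.985, θ₁=0.029, ω₁=1.325, θ₂=0.054, ω₂=0.241, θ₃=0.054, ω₃=0.098
apply F[8]=-20.000 → step 9: x=-0.042, v=-1.237, θ₁=0.059, ω₁=1.726, θ₂=0.059, ω₂=0.250, θ₃=0.056, ω₃=0.097
apply F[9]=+13.768 → step 10: x=-0.065, v=-1.079, θ₁=0.091, ω₁=1.510, θ₂=0.063, ω₂=0.241, θ₃=0.058, ω₃=0.091
apply F[10]=+20.000 → step 11: x=-0.084, v=-0.850, θ₁=0.119, ω₁=1.210, θ₂=0.068, ω₂=0.214, θ₃=0.060, ω₃=0.079
apply F[11]=+20.000 → step 12: x=-0.099, v=-0.627, θ₁=0.140, ω₁=0.941, θ₂=0.072, ω₂=0.171, θ₃=0.061, ω₃=0.062
apply F[12]=+20.000 → step 13: x=-0.109, v=-0.408, θ₁=0.156, ω₁=0.697, θ₂=0.075, ω₂=0.114, θ₃=0.062, ω₃=0.040
apply F[13]=+20.000 → step 14: x=-0.115, v=-0.193, θ₁=0.168, ω₁=0.472, θ₂=0.076, ω₂=0.046, θ₃=0.063, ω₃=0.014
apply F[14]=+20.000 → step 15: x=-0.117, v=0.020, θ₁=0.175, ω₁=0.260, θ₂=0.077, ω₂=-0.030, θ₃=0.063, ω₃=-0.014
apply F[15]=+20.000 → step 16: x=-0.115, v=0.232, θ₁=0.179, ω₁=0.056, θ₂=0.075, ω₂=-0.112, θ₃=0.062, ω₃=-0.040
apply F[16]=+20.000 → step 17: x=-0.108, v=0.444, θ₁=0.178, ω₁=-0.144, θ₂=0.072, ω₂=-0.197, θ₃=0.061, ω₃=-0.064
apply F[17]=+20.000 → step 18: x=-0.097, v=0.656, θ₁=0.173, ω₁=-0.347, θ₂=0.067, ω₂=-0.284, θ₃=0.060, ω₃=-0.083
apply F[18]=+20.000 → step 19: x=-0.082, v=0.870, θ₁=0.164, ω₁=-0.557, θ₂=0.061, ω₂=-0.371, θ₃=0.058, ω₃=-0.093
apply F[19]=+20.000 → step 20: x=-0.062, v=1.087, θ₁=0.150, ω₁=-0.779, θ₂=0.052, ω₂=-0.456, θ₃=0.056, ω₃=-0.092
apply F[20]=+20.000 → step 21: x=-0.038, v=1.308, θ₁=0.132, ω₁=-1.019, θ₂=0.042, ω₂=-0.537, θ₃=0.054, ω₃=-0.078
apply F[21]=+20.000 → step 22: x=-0.010, v=1.534, θ₁=0.110, ω₁=-1.282, θ₂=0.031, ω₂=-0.610, θ₃=0.053, ω₃=-0.049
apply F[22]=+20.000 → step 23: x=0.023, v=1.765, θ₁=0.081, ω₁=-1.573, θ₂=0.018, ω₂=-0.673, θ₃=0.053, ω₃=-0.004
apply F[23]=+20.000 → step 24: x=0.061, v=2.002, θ₁=0.046, ω₁=-1.898, θ₂=0.004, ω₂=-0.723, θ₃=0.053, ω₃=0.057
apply F[24]=+20.000 → step 25: x=0.103, v=2.246, θ₁=0.005, ω₁=-2.258, θ₂=-0.011, ω₂=-0.758, θ₃=0.055, ω₃=0.126
apply F[25]=+20.000 → step 26: x=0.151, v=2.494, θ₁=-0.044, ω₁=-2.652, θ₂=-0.026, ω₂=-0.776, θ₃=0.058, ω₃=0.195
apply F[26]=+20.000 → step 27: x=0.203, v=2.745, θ₁=-0.101, ω₁=-3.072, θ₂=-0.042, ω₂=-0.781, θ₃=0.063, ω₃=0.247
apply F[27]=+20.000 → step 28: x=0.261, v=2.994, θ₁=-0.167, ω₁=-3.500, θ₂=-0.057, ω₂=-0.779, θ₃=0.068, ω₃=0.259
apply F[28]=+20.000 → step 29: x=0.323, v=3.234, θ₁=-0.241, ω₁=-3.913, θ₂=-0.073, ω₂=-0.787, θ₃=0.073, ω₃=0.212
apply F[29]=+20.000 → step 30: x=0.390, v=3.459, θ₁=-0.323, ω₁=-4.283, θ₂=-0.089, ω₂=-0.824, θ₃=0.076, ω₃=0.091
apply F[30]=+20.000 → step 31: x=0.461, v=3.665, θ₁=-0.412, ω₁=-4.593, θ₂=-0.106, ω₂=-0.908, θ₃=0.076, ω₃=-0.102
apply F[31]=+20.000 → step 32: x=0.536, v=3.850, θ₁=-0.507, ω₁=-4.834, θ₂=-0.126, ω₂=-1.051, θ₃=0.071, ω₃=-0.357
apply F[32]=+20.000 → step 33: x=0.615, v=4.014, θ₁=-0.605, ω₁=-5.010, θ₂=-0.149, ω₂=-1.256, θ₃=0.061, ω₃=-0.656
apply F[33]=+20.000 → step 34: x=0.697, v=4.158, θ₁=-0.707, ω₁=-5.130, θ₂=-0.176, ω₂=-1.521, θ₃=0.045, ω₃=-0.987
apply F[34]=+20.000 → step 35: x=0.781, v=4.286, θ₁=-0.810, ω₁=-5.202, θ₂=-0.210, ω₂=-1.839, θ₃=0.021, ω₃=-1.340
apply F[35]=+20.000 → step 36: x=0.868, v=4.399, θ₁=-0.914, ω₁=-5.231, θ₂=-0.250, ω₂=-2.200, θ₃=-0.009, ω₃=-1.715
apply F[36]=+20.000 → step 37: x=0.957, v=4.498, θ₁=-1.019, ω₁=-5.220, θ₂=-0.298, ω₂=-2.597, θ₃=-0.047, ω₃=-2.114
max |θ₂| = 0.298 ≤ 0.324 over all 38 states.

Answer: never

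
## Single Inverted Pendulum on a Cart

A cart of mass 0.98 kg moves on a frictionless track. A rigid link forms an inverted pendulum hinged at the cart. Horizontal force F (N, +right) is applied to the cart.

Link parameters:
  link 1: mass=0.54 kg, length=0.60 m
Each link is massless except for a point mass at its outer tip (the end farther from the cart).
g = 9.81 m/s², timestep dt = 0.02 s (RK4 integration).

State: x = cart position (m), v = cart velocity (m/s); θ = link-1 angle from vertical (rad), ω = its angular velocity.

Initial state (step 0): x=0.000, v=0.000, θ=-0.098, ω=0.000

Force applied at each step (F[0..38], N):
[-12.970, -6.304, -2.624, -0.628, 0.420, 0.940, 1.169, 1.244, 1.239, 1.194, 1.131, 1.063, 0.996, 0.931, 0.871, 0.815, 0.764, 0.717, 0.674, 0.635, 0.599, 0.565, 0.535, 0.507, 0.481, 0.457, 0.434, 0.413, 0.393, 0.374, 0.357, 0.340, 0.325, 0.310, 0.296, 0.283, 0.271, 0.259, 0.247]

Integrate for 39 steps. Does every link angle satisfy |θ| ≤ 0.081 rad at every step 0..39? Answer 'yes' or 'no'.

Answer: no

Derivation:
apply F[0]=-12.970 → step 1: x=-0.003, v=-0.253, θ=-0.094, ω=0.388
apply F[1]=-6.304 → step 2: x=-0.009, v=-0.372, θ=-0.085, ω=0.556
apply F[2]=-2.624 → step 3: x=-0.017, v=-0.417, θ=-0.073, ω=0.605
apply F[3]=-0.628 → step 4: x=-0.025, v=-0.422, θ=-0.061, ω=0.592
apply F[4]=+0.420 → step 5: x=-0.033, v=-0.408, θ=-0.050, ω=0.550
apply F[5]=+0.940 → step 6: x=-0.041, v=-0.384, θ=-0.039, ω=0.496
apply F[6]=+1.169 → step 7: x=-0.049, v=-0.357, θ=-0.030, ω=0.439
apply F[7]=+1.244 → step 8: x=-0.056, v=-0.329, θ=-0.022, ω=0.384
apply F[8]=+1.239 → step 9: x=-0.062, v=-0.301, θ=-0.015, ω=0.333
apply F[9]=+1.194 → step 10: x=-0.068, v=-0.276, θ=-0.008, ω=0.286
apply F[10]=+1.131 → step 11: x=-0.073, v=-0.252, θ=-0.003, ω=0.245
apply F[11]=+1.063 → step 12: x=-0.078, v=-0.230, θ=0.001, ω=0.208
apply F[12]=+0.996 → step 13: x=-0.082, v=-0.210, θ=0.005, ω=0.176
apply F[13]=+0.931 → step 14: x=-0.086, v=-0.192, θ=0.009, ω=0.148
apply F[14]=+0.871 → step 15: x=-0.090, v=-0.175, θ=0.011, ω=0.124
apply F[15]=+0.815 → step 16: x=-0.093, v=-0.160, θ=0.014, ω=0.102
apply F[16]=+0.764 → step 17: x=-0.096, v=-0.146, θ=0.015, ω=0.084
apply F[17]=+0.717 → step 18: x=-0.099, v=-0.133, θ=0.017, ω=0.067
apply F[18]=+0.674 → step 19: x=-0.102, v=-0.121, θ=0.018, ω=0.053
apply F[19]=+0.635 → step 20: x=-0.104, v=-0.110, θ=0.019, ω=0.041
apply F[20]=+0.599 → step 21: x=-0.106, v=-0.100, θ=0.020, ω=0.031
apply F[21]=+0.565 → step 22: x=-0.108, v=-0.091, θ=0.020, ω=0.022
apply F[22]=+0.535 → step 23: x=-0.110, v=-0.082, θ=0.021, ω=0.014
apply F[23]=+0.507 → step 24: x=-0.111, v=-0.074, θ=0.021, ω=0.007
apply F[24]=+0.481 → step 25: x=-0.113, v=-0.067, θ=0.021, ω=0.001
apply F[25]=+0.457 → step 26: x=-0.114, v=-0.059, θ=0.021, ω=-0.004
apply F[26]=+0.434 → step 27: x=-0.115, v=-0.053, θ=0.021, ω=-0.008
apply F[27]=+0.413 → step 28: x=-0.116, v=-0.047, θ=0.021, ω=-0.011
apply F[28]=+0.393 → step 29: x=-0.117, v=-0.041, θ=0.020, ω=-0.014
apply F[29]=+0.374 → step 30: x=-0.118, v=-0.035, θ=0.020, ω=-0.017
apply F[30]=+0.357 → step 31: x=-0.118, v=-0.030, θ=0.020, ω=-0.019
apply F[31]=+0.340 → step 32: x=-0.119, v=-0.025, θ=0.019, ω=-0.020
apply F[32]=+0.325 → step 33: x=-0.119, v=-0.021, θ=0.019, ω=-0.022
apply F[33]=+0.310 → step 34: x=-0.120, v=-0.017, θ=0.018, ω=-0.023
apply F[34]=+0.296 → step 35: x=-0.120, v=-0.013, θ=0.018, ω=-0.024
apply F[35]=+0.283 → step 36: x=-0.120, v=-0.009, θ=0.017, ω=-0.024
apply F[36]=+0.271 → step 37: x=-0.120, v=-0.005, θ=0.017, ω=-0.025
apply F[37]=+0.259 → step 38: x=-0.120, v=-0.002, θ=0.016, ω=-0.025
apply F[38]=+0.247 → step 39: x=-0.120, v=0.002, θ=0.016, ω=-0.025
Max |angle| over trajectory = 0.098 rad; bound = 0.081 → exceeded.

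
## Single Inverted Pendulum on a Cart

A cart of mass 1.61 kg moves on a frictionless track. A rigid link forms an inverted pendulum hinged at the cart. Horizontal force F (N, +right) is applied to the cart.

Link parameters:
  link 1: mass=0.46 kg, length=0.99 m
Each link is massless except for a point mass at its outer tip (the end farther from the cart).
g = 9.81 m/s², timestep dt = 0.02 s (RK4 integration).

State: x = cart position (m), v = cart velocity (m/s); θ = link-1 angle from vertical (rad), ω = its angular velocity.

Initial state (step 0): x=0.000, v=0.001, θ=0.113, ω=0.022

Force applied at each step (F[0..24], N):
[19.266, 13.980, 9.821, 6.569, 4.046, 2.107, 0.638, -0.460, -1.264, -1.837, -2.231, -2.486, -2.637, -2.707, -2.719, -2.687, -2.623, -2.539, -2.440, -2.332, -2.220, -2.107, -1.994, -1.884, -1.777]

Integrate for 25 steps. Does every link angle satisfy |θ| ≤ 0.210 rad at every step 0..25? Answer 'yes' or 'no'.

apply F[0]=+19.266 → step 1: x=0.002, v=0.233, θ=0.111, ω=-0.189
apply F[1]=+13.980 → step 2: x=0.009, v=0.400, θ=0.106, ω=-0.335
apply F[2]=+9.821 → step 3: x=0.018, v=0.516, θ=0.098, ω=-0.431
apply F[3]=+6.569 → step 4: x=0.029, v=0.593, θ=0.089, ω=-0.490
apply F[4]=+4.046 → step 5: x=0.041, v=0.638, θ=0.079, ω=-0.519
apply F[5]=+2.107 → step 6: x=0.054, v=0.660, θ=0.069, ω=-0.526
apply F[6]=+0.638 → step 7: x=0.067, v=0.665, θ=0.058, ω=-0.518
apply F[7]=-0.460 → step 8: x=0.081, v=0.656, θ=0.048, ω=-0.499
apply F[8]=-1.264 → step 9: x=0.094, v=0.638, θ=0.038, ω=-0.472
apply F[9]=-1.837 → step 10: x=0.106, v=0.614, θ=0.029, ω=-0.441
apply F[10]=-2.231 → step 11: x=0.118, v=0.584, θ=0.021, ω=-0.406
apply F[11]=-2.486 → step 12: x=0.129, v=0.553, θ=0.013, ω=-0.371
apply F[12]=-2.637 → step 13: x=0.140, v=0.519, θ=0.006, ω=-0.336
apply F[13]=-2.707 → step 14: x=0.150, v=0.486, θ=-0.000, ω=-0.301
apply F[14]=-2.719 → step 15: x=0.160, v=0.452, θ=-0.006, ω=-0.268
apply F[15]=-2.687 → step 16: x=0.168, v=0.419, θ=-0.011, ω=-0.236
apply F[16]=-2.623 → step 17: x=0.176, v=0.387, θ=-0.016, ω=-0.207
apply F[17]=-2.539 → step 18: x=0.184, v=0.357, θ=-0.019, ω=-0.179
apply F[18]=-2.440 → step 19: x=0.191, v=0.328, θ=-0.023, ω=-0.154
apply F[19]=-2.332 → step 20: x=0.197, v=0.300, θ=-0.026, ω=-0.131
apply F[20]=-2.220 → step 21: x=0.203, v=0.274, θ=-0.028, ω=-0.110
apply F[21]=-2.107 → step 22: x=0.208, v=0.249, θ=-0.030, ω=-0.091
apply F[22]=-1.994 → step 23: x=0.213, v=0.226, θ=-0.032, ω=-0.074
apply F[23]=-1.884 → step 24: x=0.217, v=0.205, θ=-0.033, ω=-0.058
apply F[24]=-1.777 → step 25: x=0.221, v=0.185, θ=-0.034, ω=-0.045
Max |angle| over trajectory = 0.113 rad; bound = 0.210 → within bound.

Answer: yes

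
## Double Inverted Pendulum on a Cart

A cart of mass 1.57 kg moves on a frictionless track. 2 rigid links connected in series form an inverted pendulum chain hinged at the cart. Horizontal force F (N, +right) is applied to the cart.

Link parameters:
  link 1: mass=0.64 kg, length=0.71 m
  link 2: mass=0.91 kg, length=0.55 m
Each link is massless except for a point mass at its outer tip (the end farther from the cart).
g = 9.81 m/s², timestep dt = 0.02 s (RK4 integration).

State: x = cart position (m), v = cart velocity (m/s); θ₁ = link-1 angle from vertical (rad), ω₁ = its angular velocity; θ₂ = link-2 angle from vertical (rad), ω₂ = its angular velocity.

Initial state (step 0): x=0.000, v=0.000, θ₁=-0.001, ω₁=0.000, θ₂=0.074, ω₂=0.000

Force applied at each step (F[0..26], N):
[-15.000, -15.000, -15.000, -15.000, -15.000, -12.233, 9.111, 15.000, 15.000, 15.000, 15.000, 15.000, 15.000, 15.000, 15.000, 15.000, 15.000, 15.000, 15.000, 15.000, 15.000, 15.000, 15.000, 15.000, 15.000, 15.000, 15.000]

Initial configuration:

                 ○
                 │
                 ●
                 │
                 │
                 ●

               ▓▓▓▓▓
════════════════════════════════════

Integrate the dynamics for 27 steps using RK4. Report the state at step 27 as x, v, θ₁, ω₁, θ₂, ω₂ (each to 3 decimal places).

Answer: x=0.077, v=1.830, θ₁=0.366, ω₁=0.364, θ₂=-0.332, ω₂=-3.482

Derivation:
apply F[0]=-15.000 → step 1: x=-0.002, v=-0.191, θ₁=0.001, ω₁=0.240, θ₂=0.075, ω₂=0.064
apply F[1]=-15.000 → step 2: x=-0.008, v=-0.383, θ₁=0.009, ω₁=0.485, θ₂=0.077, ω₂=0.124
apply F[2]=-15.000 → step 3: x=-0.017, v=-0.577, θ₁=0.021, ω₁=0.738, θ₂=0.080, ω₂=0.176
apply F[3]=-15.000 → step 4: x=-0.031, v=-0.773, θ₁=0.038, ω₁=1.003, θ₂=0.083, ω₂=0.217
apply F[4]=-15.000 → step 5: x=-0.048, v=-0.972, θ₁=0.061, ω₁=1.285, θ₂=0.088, ω₂=0.244
apply F[5]=-12.233 → step 6: x=-0.069, v=-1.139, θ₁=0.089, ω₁=1.535, θ₂=0.093, ω₂=0.255
apply F[6]=+9.111 → step 7: x=-0.091, v=-1.041, θ₁=0.119, ω₁=1.429, θ₂=0.098, ω₂=0.248
apply F[7]=+15.000 → step 8: x=-0.110, v=-0.875, θ₁=0.146, ω₁=1.246, θ₂=0.103, ω₂=0.222
apply F[8]=+15.000 → step 9: x=-0.126, v=-0.714, θ₁=0.169, ω₁=1.087, θ₂=0.107, ω₂=0.176
apply F[9]=+15.000 → step 10: x=-0.139, v=-0.559, θ₁=0.189, ω₁=0.950, θ₂=0.110, ω₂=0.112
apply F[10]=+15.000 → step 11: x=-0.149, v=-0.409, θ₁=0.207, ω₁=0.833, θ₂=0.111, ω₂=0.032
apply F[11]=+15.000 → step 12: x=-0.155, v=-0.262, θ₁=0.223, ω₁=0.734, θ₂=0.111, ω₂=-0.065
apply F[12]=+15.000 → step 13: x=-0.159, v=-0.119, θ₁=0.236, ω₁=0.651, θ₂=0.109, ω₂=-0.176
apply F[13]=+15.000 → step 14: x=-0.160, v=0.022, θ₁=0.249, ω₁=0.582, θ₂=0.104, ω₂=-0.304
apply F[14]=+15.000 → step 15: x=-0.158, v=0.160, θ₁=0.260, ω₁=0.527, θ₂=0.096, ω₂=-0.447
apply F[15]=+15.000 → step 16: x=-0.154, v=0.297, θ₁=0.270, ω₁=0.486, θ₂=0.086, ω₂=-0.607
apply F[16]=+15.000 → step 17: x=-0.146, v=0.432, θ₁=0.279, ω₁=0.456, θ₂=0.072, ω₂=-0.785
apply F[17]=+15.000 → step 18: x=-0.136, v=0.567, θ₁=0.288, ω₁=0.437, θ₂=0.054, ω₂=-0.982
apply F[18]=+15.000 → step 19: x=-0.124, v=0.701, θ₁=0.297, ω₁=0.428, θ₂=0.033, ω₂=-1.198
apply F[19]=+15.000 → step 20: x=-0.108, v=0.835, θ₁=0.305, ω₁=0.427, θ₂=0.006, ω₂=-1.434
apply F[20]=+15.000 → step 21: x=-0.090, v=0.971, θ₁=0.314, ω₁=0.433, θ₂=-0.025, ω₂=-1.689
apply F[21]=+15.000 → step 22: x=-0.069, v=1.108, θ₁=0.323, ω₁=0.441, θ₂=-0.061, ω₂=-1.961
apply F[22]=+15.000 → step 23: x=-0.046, v=1.247, θ₁=0.332, ω₁=0.449, θ₂=-0.103, ω₂=-2.249
apply F[23]=+15.000 → step 24: x=-0.020, v=1.388, θ₁=0.341, ω₁=0.450, θ₂=-0.151, ω₂=-2.548
apply F[24]=+15.000 → step 25: x=0.010, v=1.533, θ₁=0.350, ω₁=0.441, θ₂=-0.205, ω₂=-2.856
apply F[25]=+15.000 → step 26: x=0.042, v=1.680, θ₁=0.358, ω₁=0.414, θ₂=-0.266, ω₂=-3.169
apply F[26]=+15.000 → step 27: x=0.077, v=1.830, θ₁=0.366, ω₁=0.364, θ₂=-0.332, ω₂=-3.482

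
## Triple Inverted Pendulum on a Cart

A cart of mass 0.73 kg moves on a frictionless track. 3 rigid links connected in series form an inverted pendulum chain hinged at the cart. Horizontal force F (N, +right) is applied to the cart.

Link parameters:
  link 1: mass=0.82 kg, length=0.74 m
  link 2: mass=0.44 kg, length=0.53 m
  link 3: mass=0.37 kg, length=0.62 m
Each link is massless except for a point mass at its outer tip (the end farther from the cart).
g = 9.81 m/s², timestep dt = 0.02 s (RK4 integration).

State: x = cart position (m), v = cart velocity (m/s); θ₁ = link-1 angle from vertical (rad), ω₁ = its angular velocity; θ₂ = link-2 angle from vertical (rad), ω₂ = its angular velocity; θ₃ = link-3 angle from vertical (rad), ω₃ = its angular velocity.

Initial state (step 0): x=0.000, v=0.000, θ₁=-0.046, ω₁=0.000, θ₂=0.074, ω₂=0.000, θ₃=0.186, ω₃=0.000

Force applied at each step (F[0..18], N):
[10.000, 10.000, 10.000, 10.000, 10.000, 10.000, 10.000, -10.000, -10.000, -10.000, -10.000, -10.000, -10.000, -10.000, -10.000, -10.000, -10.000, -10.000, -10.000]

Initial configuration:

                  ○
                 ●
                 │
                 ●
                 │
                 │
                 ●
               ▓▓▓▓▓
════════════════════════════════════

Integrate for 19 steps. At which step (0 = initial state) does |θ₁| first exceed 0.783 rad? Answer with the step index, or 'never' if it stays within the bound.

Answer: 17

Derivation:
apply F[0]=+10.000 → step 1: x=0.003, v=0.293, θ₁=-0.050, ω₁=-0.436, θ₂=0.074, ω₂=0.050, θ₃=0.187, ω₃=0.058
apply F[1]=+10.000 → step 2: x=0.012, v=0.588, θ₁=-0.063, ω₁=-0.878, θ₂=0.076, ω₂=0.103, θ₃=0.188, ω₃=0.114
apply F[2]=+10.000 → step 3: x=0.026, v=0.887, θ₁=-0.086, ω₁=-1.330, θ₂=0.079, ω₂=0.162, θ₃=0.191, ω₃=0.163
apply F[3]=+10.000 → step 4: x=0.047, v=1.188, θ₁=-0.117, ω₁=-1.791, θ₂=0.083, ω₂=0.224, θ₃=0.195, ω₃=0.203
apply F[4]=+10.000 → step 5: x=0.074, v=1.488, θ₁=-0.157, ω₁=-2.254, θ₂=0.088, ω₂=0.281, θ₃=0.199, ω₃=0.231
apply F[5]=+10.000 → step 6: x=0.107, v=1.780, θ₁=-0.207, ω₁=-2.704, θ₂=0.094, ω₂=0.318, θ₃=0.204, ω₃=0.245
apply F[6]=+10.000 → step 7: x=0.145, v=2.054, θ₁=-0.265, ω₁=-3.125, θ₂=0.100, ω₂=0.318, θ₃=0.209, ω₃=0.245
apply F[7]=-10.000 → step 8: x=0.184, v=1.843, θ₁=-0.326, ω₁=-2.975, θ₂=0.108, ω₂=0.444, θ₃=0.214, ω₃=0.273
apply F[8]=-10.000 → step 9: x=0.219, v=1.648, θ₁=-0.385, ω₁=-2.875, θ₂=0.118, ω₂=0.603, θ₃=0.220, ω₃=0.301
apply F[9]=-10.000 → step 10: x=0.250, v=1.467, θ₁=-0.441, ω₁=-2.815, θ₂=0.132, ω₂=0.788, θ₃=0.226, ω₃=0.326
apply F[10]=-10.000 → step 11: x=0.278, v=1.295, θ₁=-0.497, ω₁=-2.787, θ₂=0.150, ω₂=0.993, θ₃=0.233, ω₃=0.346
apply F[11]=-10.000 → step 12: x=0.302, v=1.128, θ₁=-0.553, ω₁=-2.781, θ₂=0.172, ω₂=1.212, θ₃=0.240, ω₃=0.361
apply F[12]=-10.000 → step 13: x=0.323, v=0.963, θ₁=-0.609, ω₁=-2.791, θ₂=0.198, ω₂=1.440, θ₃=0.247, ω₃=0.371
apply F[13]=-10.000 → step 14: x=0.340, v=0.800, θ₁=-0.665, ω₁=-2.813, θ₂=0.229, ω₂=1.673, θ₃=0.255, ω₃=0.376
apply F[14]=-10.000 → step 15: x=0.355, v=0.636, θ₁=-0.721, ω₁=-2.843, θ₂=0.265, ω₂=1.906, θ₃=0.262, ω₃=0.377
apply F[15]=-10.000 → step 16: x=0.366, v=0.471, θ₁=-0.778, ω₁=-2.877, θ₂=0.306, ω₂=2.137, θ₃=0.270, ω₃=0.376
apply F[16]=-10.000 → step 17: x=0.374, v=0.305, θ₁=-0.836, ω₁=-2.913, θ₂=0.351, ω₂=2.363, θ₃=0.277, ω₃=0.376
apply F[17]=-10.000 → step 18: x=0.378, v=0.137, θ₁=-0.895, ω₁=-2.952, θ₂=0.400, ω₂=2.582, θ₃=0.285, ω₃=0.380
apply F[18]=-10.000 → step 19: x=0.379, v=-0.032, θ₁=-0.954, ω₁=-2.992, θ₂=0.454, ω₂=2.791, θ₃=0.292, ω₃=0.390
|θ₁| = 0.836 > 0.783 first at step 17.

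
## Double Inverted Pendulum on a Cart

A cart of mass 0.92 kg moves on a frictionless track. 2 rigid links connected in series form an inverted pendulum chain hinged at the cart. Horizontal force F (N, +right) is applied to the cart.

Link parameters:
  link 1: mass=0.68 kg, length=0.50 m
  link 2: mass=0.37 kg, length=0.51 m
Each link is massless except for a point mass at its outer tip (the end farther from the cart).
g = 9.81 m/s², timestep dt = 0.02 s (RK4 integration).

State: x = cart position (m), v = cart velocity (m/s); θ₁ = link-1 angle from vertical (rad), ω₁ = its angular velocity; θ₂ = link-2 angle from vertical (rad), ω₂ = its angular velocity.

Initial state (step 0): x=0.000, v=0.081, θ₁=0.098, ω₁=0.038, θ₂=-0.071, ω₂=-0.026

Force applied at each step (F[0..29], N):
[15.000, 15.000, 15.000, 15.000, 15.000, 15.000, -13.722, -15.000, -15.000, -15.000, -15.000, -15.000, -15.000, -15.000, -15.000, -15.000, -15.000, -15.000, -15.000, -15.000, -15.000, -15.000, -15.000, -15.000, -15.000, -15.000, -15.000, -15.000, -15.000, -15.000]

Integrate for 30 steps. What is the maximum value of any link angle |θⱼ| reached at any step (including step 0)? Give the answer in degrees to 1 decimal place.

apply F[0]=+15.000 → step 1: x=0.005, v=0.383, θ₁=0.094, ω₁=-0.485, θ₂=-0.073, ω₂=-0.138
apply F[1]=+15.000 → step 2: x=0.015, v=0.688, θ₁=0.078, ω₁=-1.022, θ₂=-0.076, ω₂=-0.241
apply F[2]=+15.000 → step 3: x=0.032, v=0.999, θ₁=0.052, ω₁=-1.586, θ₂=-0.082, ω₂=-0.328
apply F[3]=+15.000 → step 4: x=0.055, v=1.318, θ₁=0.015, ω₁=-2.189, θ₂=-0.089, ω₂=-0.390
apply F[4]=+15.000 → step 5: x=0.085, v=1.645, θ₁=-0.035, ω₁=-2.835, θ₂=-0.098, ω₂=-0.423
apply F[5]=+15.000 → step 6: x=0.121, v=1.977, θ₁=-0.099, ω₁=-3.519, θ₂=-0.106, ω₂=-0.432
apply F[6]=-13.722 → step 7: x=0.158, v=1.697, θ₁=-0.164, ω₁=-3.020, θ₂=-0.115, ω₂=-0.423
apply F[7]=-15.000 → step 8: x=0.189, v=1.408, θ₁=-0.220, ω₁=-2.542, θ₂=-0.123, ω₂=-0.384
apply F[8]=-15.000 → step 9: x=0.214, v=1.137, θ₁=-0.266, ω₁=-2.135, θ₂=-0.130, ω₂=-0.314
apply F[9]=-15.000 → step 10: x=0.235, v=0.882, θ₁=-0.305, ω₁=-1.792, θ₂=-0.135, ω₂=-0.212
apply F[10]=-15.000 → step 11: x=0.250, v=0.639, θ₁=-0.338, ω₁=-1.502, θ₂=-0.138, ω₂=-0.083
apply F[11]=-15.000 → step 12: x=0.260, v=0.408, θ₁=-0.366, ω₁=-1.256, θ₂=-0.138, ω₂=0.071
apply F[12]=-15.000 → step 13: x=0.266, v=0.184, θ₁=-0.389, ω₁=-1.047, θ₂=-0.135, ω₂=0.247
apply F[13]=-15.000 → step 14: x=0.268, v=-0.033, θ₁=-0.408, ω₁=-0.867, θ₂=-0.128, ω₂=0.443
apply F[14]=-15.000 → step 15: x=0.265, v=-0.245, θ₁=-0.424, ω₁=-0.711, θ₂=-0.117, ω₂=0.659
apply F[15]=-15.000 → step 16: x=0.258, v=-0.454, θ₁=-0.436, ω₁=-0.574, θ₂=-0.102, ω₂=0.894
apply F[16]=-15.000 → step 17: x=0.247, v=-0.661, θ₁=-0.447, ω₁=-0.450, θ₂=-0.081, ω₂=1.147
apply F[17]=-15.000 → step 18: x=0.231, v=-0.867, θ₁=-0.455, ω₁=-0.336, θ₂=-0.056, ω₂=1.419
apply F[18]=-15.000 → step 19: x=0.212, v=-1.074, θ₁=-0.460, ω₁=-0.227, θ₂=-0.025, ω₂=1.709
apply F[19]=-15.000 → step 20: x=0.188, v=-1.282, θ₁=-0.464, ω₁=-0.119, θ₂=0.013, ω₂=2.019
apply F[20]=-15.000 → step 21: x=0.161, v=-1.492, θ₁=-0.465, ω₁=-0.006, θ₂=0.056, ω₂=2.346
apply F[21]=-15.000 → step 22: x=0.129, v=-1.706, θ₁=-0.464, ω₁=0.119, θ₂=0.107, ω₂=2.691
apply F[22]=-15.000 → step 23: x=0.092, v=-1.924, θ₁=-0.460, ω₁=0.261, θ₂=0.164, ω₂=3.051
apply F[23]=-15.000 → step 24: x=0.052, v=-2.148, θ₁=-0.453, ω₁=0.429, θ₂=0.229, ω₂=3.424
apply F[24]=-15.000 → step 25: x=0.006, v=-2.379, θ₁=-0.443, ω₁=0.632, θ₂=0.301, ω₂=3.807
apply F[25]=-15.000 → step 26: x=-0.044, v=-2.617, θ₁=-0.428, ω₁=0.879, θ₂=0.381, ω₂=4.194
apply F[26]=-15.000 → step 27: x=-0.098, v=-2.863, θ₁=-0.407, ω₁=1.182, θ₂=0.469, ω₂=4.581
apply F[27]=-15.000 → step 28: x=-0.158, v=-3.120, θ₁=-0.380, ω₁=1.552, θ₂=0.564, ω₂=4.957
apply F[28]=-15.000 → step 29: x=-0.223, v=-3.389, θ₁=-0.345, ω₁=2.001, θ₂=0.667, ω₂=5.312
apply F[29]=-15.000 → step 30: x=-0.294, v=-3.671, θ₁=-0.299, ω₁=2.541, θ₂=0.776, ω₂=5.628
Max |angle| over trajectory = 0.776 rad = 44.5°.

Answer: 44.5°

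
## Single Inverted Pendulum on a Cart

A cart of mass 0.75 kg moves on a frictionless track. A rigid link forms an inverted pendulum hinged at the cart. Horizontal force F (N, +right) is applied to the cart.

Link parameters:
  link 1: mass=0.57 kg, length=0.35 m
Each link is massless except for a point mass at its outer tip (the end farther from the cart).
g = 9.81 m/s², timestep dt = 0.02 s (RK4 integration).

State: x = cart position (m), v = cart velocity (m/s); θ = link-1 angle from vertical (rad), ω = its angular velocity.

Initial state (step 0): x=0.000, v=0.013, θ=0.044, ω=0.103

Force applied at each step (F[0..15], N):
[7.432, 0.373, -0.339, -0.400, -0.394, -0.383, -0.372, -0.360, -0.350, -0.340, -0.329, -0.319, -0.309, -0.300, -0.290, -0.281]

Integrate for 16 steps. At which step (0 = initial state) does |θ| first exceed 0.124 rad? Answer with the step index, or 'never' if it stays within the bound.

Answer: never

Derivation:
apply F[0]=+7.432 → step 1: x=0.002, v=0.204, θ=0.041, ω=-0.419
apply F[1]=+0.373 → step 2: x=0.006, v=0.209, θ=0.033, ω=-0.412
apply F[2]=-0.339 → step 3: x=0.010, v=0.196, θ=0.025, ω=-0.358
apply F[3]=-0.400 → step 4: x=0.014, v=0.182, θ=0.018, ω=-0.306
apply F[4]=-0.394 → step 5: x=0.018, v=0.169, θ=0.013, ω=-0.261
apply F[5]=-0.383 → step 6: x=0.021, v=0.157, θ=0.008, ω=-0.222
apply F[6]=-0.372 → step 7: x=0.024, v=0.147, θ=0.004, ω=-0.188
apply F[7]=-0.360 → step 8: x=0.027, v=0.137, θ=0.000, ω=-0.159
apply F[8]=-0.350 → step 9: x=0.029, v=0.128, θ=-0.003, ω=-0.133
apply F[9]=-0.340 → step 10: x=0.032, v=0.119, θ=-0.005, ω=-0.111
apply F[10]=-0.329 → step 11: x=0.034, v=0.111, θ=-0.007, ω=-0.092
apply F[11]=-0.319 → step 12: x=0.036, v=0.104, θ=-0.009, ω=-0.076
apply F[12]=-0.309 → step 13: x=0.038, v=0.097, θ=-0.010, ω=-0.062
apply F[13]=-0.300 → step 14: x=0.040, v=0.091, θ=-0.011, ω=-0.050
apply F[14]=-0.290 → step 15: x=0.042, v=0.085, θ=-0.012, ω=-0.039
apply F[15]=-0.281 → step 16: x=0.044, v=0.079, θ=-0.013, ω=-0.030
max |θ| = 0.044 ≤ 0.124 over all 17 states.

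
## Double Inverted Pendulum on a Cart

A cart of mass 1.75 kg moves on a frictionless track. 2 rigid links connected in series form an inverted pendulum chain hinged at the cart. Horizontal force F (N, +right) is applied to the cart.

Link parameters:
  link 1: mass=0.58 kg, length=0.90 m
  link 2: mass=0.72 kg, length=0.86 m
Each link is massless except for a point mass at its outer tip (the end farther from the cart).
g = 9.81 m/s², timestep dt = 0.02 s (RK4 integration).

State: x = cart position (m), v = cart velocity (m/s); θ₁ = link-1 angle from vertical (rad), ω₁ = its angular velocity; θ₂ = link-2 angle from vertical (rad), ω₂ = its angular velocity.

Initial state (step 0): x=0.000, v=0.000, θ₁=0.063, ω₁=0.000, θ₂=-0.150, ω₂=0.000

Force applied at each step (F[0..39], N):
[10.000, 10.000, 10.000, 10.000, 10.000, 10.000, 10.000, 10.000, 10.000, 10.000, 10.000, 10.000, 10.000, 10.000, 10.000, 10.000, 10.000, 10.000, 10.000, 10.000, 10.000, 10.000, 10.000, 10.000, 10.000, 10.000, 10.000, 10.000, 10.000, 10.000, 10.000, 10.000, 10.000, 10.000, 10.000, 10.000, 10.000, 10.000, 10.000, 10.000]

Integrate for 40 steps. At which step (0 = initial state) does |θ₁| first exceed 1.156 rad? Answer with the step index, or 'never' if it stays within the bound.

Answer: 36

Derivation:
apply F[0]=+10.000 → step 1: x=0.001, v=0.105, θ₁=0.063, ω₁=-0.048, θ₂=-0.151, ω₂=-0.106
apply F[1]=+10.000 → step 2: x=0.004, v=0.211, θ₁=0.061, ω₁=-0.097, θ₂=-0.154, ω₂=-0.212
apply F[2]=+10.000 → step 3: x=0.009, v=0.317, θ₁=0.059, ω₁=-0.147, θ₂=-0.160, ω₂=-0.318
apply F[3]=+10.000 → step 4: x=0.017, v=0.423, θ₁=0.055, ω₁=-0.197, θ₂=-0.167, ω₂=-0.426
apply F[4]=+10.000 → step 5: x=0.026, v=0.530, θ₁=0.051, ω₁=-0.248, θ₂=-0.177, ω₂=-0.534
apply F[5]=+10.000 → step 6: x=0.038, v=0.638, θ₁=0.045, ω₁=-0.302, θ₂=-0.188, ω₂=-0.644
apply F[6]=+10.000 → step 7: x=0.052, v=0.746, θ₁=0.039, ω₁=-0.357, θ₂=-0.202, ω₂=-0.756
apply F[7]=+10.000 → step 8: x=0.068, v=0.856, θ₁=0.031, ω₁=-0.415, θ₂=-0.219, ω₂=-0.868
apply F[8]=+10.000 → step 9: x=0.086, v=0.967, θ₁=0.022, ω₁=-0.476, θ₂=-0.237, ω₂=-0.982
apply F[9]=+10.000 → step 10: x=0.107, v=1.079, θ₁=0.012, ω₁=-0.541, θ₂=-0.258, ω₂=-1.097
apply F[10]=+10.000 → step 11: x=0.129, v=1.192, θ₁=0.000, ω₁=-0.611, θ₂=-0.281, ω₂=-1.213
apply F[11]=+10.000 → step 12: x=0.154, v=1.307, θ₁=-0.013, ω₁=-0.686, θ₂=-0.306, ω₂=-1.330
apply F[12]=+10.000 → step 13: x=0.182, v=1.424, θ₁=-0.027, ω₁=-0.767, θ₂=-0.334, ω₂=-1.446
apply F[13]=+10.000 → step 14: x=0.211, v=1.542, θ₁=-0.043, ω₁=-0.855, θ₂=-0.364, ω₂=-1.561
apply F[14]=+10.000 → step 15: x=0.243, v=1.661, θ₁=-0.061, ω₁=-0.952, θ₂=-0.397, ω₂=-1.673
apply F[15]=+10.000 → step 16: x=0.278, v=1.782, θ₁=-0.081, ω₁=-1.057, θ₂=-0.431, ω₂=-1.782
apply F[16]=+10.000 → step 17: x=0.315, v=1.904, θ₁=-0.104, ω₁=-1.173, θ₂=-0.468, ω₂=-1.886
apply F[17]=+10.000 → step 18: x=0.354, v=2.027, θ₁=-0.128, ω₁=-1.301, θ₂=-0.507, ω₂=-1.984
apply F[18]=+10.000 → step 19: x=0.396, v=2.151, θ₁=-0.156, ω₁=-1.441, θ₂=-0.547, ω₂=-2.072
apply F[19]=+10.000 → step 20: x=0.440, v=2.275, θ₁=-0.186, ω₁=-1.594, θ₂=-0.589, ω₂=-2.150
apply F[20]=+10.000 → step 21: x=0.487, v=2.399, θ₁=-0.220, ω₁=-1.761, θ₂=-0.633, ω₂=-2.215
apply F[21]=+10.000 → step 22: x=0.536, v=2.521, θ₁=-0.257, ω₁=-1.942, θ₂=-0.678, ω₂=-2.265
apply F[22]=+10.000 → step 23: x=0.588, v=2.642, θ₁=-0.298, ω₁=-2.138, θ₂=-0.724, ω₂=-2.296
apply F[23]=+10.000 → step 24: x=0.642, v=2.758, θ₁=-0.342, ω₁=-2.347, θ₂=-0.770, ω₂=-2.308
apply F[24]=+10.000 → step 25: x=0.698, v=2.870, θ₁=-0.391, ω₁=-2.569, θ₂=-0.816, ω₂=-2.298
apply F[25]=+10.000 → step 26: x=0.756, v=2.975, θ₁=-0.445, ω₁=-2.803, θ₂=-0.861, ω₂=-2.264
apply F[26]=+10.000 → step 27: x=0.817, v=3.070, θ₁=-0.504, ω₁=-3.045, θ₂=-0.906, ω₂=-2.206
apply F[27]=+10.000 → step 28: x=0.879, v=3.153, θ₁=-0.567, ω₁=-3.295, θ₂=-0.949, ω₂=-2.125
apply F[28]=+10.000 → step 29: x=0.943, v=3.222, θ₁=-0.635, ω₁=-3.548, θ₂=-0.991, ω₂=-2.023
apply F[29]=+10.000 → step 30: x=1.008, v=3.273, θ₁=-0.709, ω₁=-3.801, θ₂=-1.030, ω₂=-1.905
apply F[30]=+10.000 → step 31: x=1.074, v=3.303, θ₁=-0.787, ω₁=-4.049, θ₂=-1.067, ω₂=-1.776
apply F[31]=+10.000 → step 32: x=1.140, v=3.309, θ₁=-0.871, ω₁=-4.289, θ₂=-1.101, ω₂=-1.647
apply F[32]=+10.000 → step 33: x=1.206, v=3.290, θ₁=-0.959, ω₁=-4.516, θ₂=-1.133, ω₂=-1.528
apply F[33]=+10.000 → step 34: x=1.271, v=3.245, θ₁=-1.051, ω₁=-4.725, θ₂=-1.163, ω₂=-1.434
apply F[34]=+10.000 → step 35: x=1.335, v=3.173, θ₁=-1.148, ω₁=-4.915, θ₂=-1.191, ω₂=-1.378
apply F[35]=+10.000 → step 36: x=1.398, v=3.076, θ₁=-1.248, ω₁=-5.081, θ₂=-1.218, ω₂=-1.372
apply F[36]=+10.000 → step 37: x=1.458, v=2.956, θ₁=-1.351, ω₁=-5.224, θ₂=-1.246, ω₂=-1.430
apply F[37]=+10.000 → step 38: x=1.516, v=2.817, θ₁=-1.457, ω₁=-5.343, θ₂=-1.276, ω₂=-1.559
apply F[38]=+10.000 → step 39: x=1.571, v=2.663, θ₁=-1.564, ω₁=-5.438, θ₂=-1.309, ω₂=-1.763
apply F[39]=+10.000 → step 40: x=1.623, v=2.498, θ₁=-1.674, ω₁=-5.510, θ₂=-1.347, ω₂=-2.046
|θ₁| = 1.248 > 1.156 first at step 36.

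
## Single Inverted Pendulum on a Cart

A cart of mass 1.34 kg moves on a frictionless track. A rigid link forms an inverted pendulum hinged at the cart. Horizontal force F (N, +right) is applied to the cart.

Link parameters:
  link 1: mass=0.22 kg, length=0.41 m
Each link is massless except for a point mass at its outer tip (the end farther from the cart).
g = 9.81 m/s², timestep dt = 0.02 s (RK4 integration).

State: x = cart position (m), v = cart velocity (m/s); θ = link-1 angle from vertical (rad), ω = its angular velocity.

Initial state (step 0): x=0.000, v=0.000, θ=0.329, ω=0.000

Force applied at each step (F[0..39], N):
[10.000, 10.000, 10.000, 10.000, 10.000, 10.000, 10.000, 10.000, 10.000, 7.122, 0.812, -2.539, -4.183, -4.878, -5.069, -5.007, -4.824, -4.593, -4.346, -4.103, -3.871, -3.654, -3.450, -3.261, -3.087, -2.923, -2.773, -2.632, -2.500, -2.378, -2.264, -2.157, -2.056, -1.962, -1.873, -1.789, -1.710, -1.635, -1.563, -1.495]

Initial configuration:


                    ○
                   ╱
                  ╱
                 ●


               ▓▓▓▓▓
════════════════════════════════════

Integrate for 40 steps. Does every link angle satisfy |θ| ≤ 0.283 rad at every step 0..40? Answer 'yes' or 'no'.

Answer: no

Derivation:
apply F[0]=+10.000 → step 1: x=0.001, v=0.137, θ=0.327, ω=-0.162
apply F[1]=+10.000 → step 2: x=0.005, v=0.274, θ=0.323, ω=-0.326
apply F[2]=+10.000 → step 3: x=0.012, v=0.412, θ=0.314, ω=-0.495
apply F[3]=+10.000 → step 4: x=0.022, v=0.550, θ=0.303, ω=-0.670
apply F[4]=+10.000 → step 5: x=0.034, v=0.688, θ=0.287, ω=-0.854
apply F[5]=+10.000 → step 6: x=0.050, v=0.828, θ=0.268, ω=-1.050
apply F[6]=+10.000 → step 7: x=0.067, v=0.968, θ=0.245, ω=-1.259
apply F[7]=+10.000 → step 8: x=0.088, v=1.109, θ=0.218, ω=-1.484
apply F[8]=+10.000 → step 9: x=0.112, v=1.252, θ=0.186, ω=-1.729
apply F[9]=+7.122 → step 10: x=0.138, v=1.353, θ=0.150, ω=-1.893
apply F[10]=+0.812 → step 11: x=0.165, v=1.362, θ=0.112, ω=-1.851
apply F[11]=-2.539 → step 12: x=0.192, v=1.321, θ=0.077, ω=-1.707
apply F[12]=-4.183 → step 13: x=0.218, v=1.257, θ=0.044, ω=-1.523
apply F[13]=-4.878 → step 14: x=0.242, v=1.184, θ=0.016, ω=-1.329
apply F[14]=-5.069 → step 15: x=0.265, v=1.108, θ=-0.009, ω=-1.142
apply F[15]=-5.007 → step 16: x=0.286, v=1.034, θ=-0.030, ω=-0.971
apply F[16]=-4.824 → step 17: x=0.306, v=0.963, θ=-0.048, ω=-0.817
apply F[17]=-4.593 → step 18: x=0.325, v=0.896, θ=-0.063, ω=-0.681
apply F[18]=-4.346 → step 19: x=0.342, v=0.834, θ=-0.075, ω=-0.562
apply F[19]=-4.103 → step 20: x=0.358, v=0.775, θ=-0.085, ω=-0.457
apply F[20]=-3.871 → step 21: x=0.373, v=0.720, θ=-0.093, ω=-0.367
apply F[21]=-3.654 → step 22: x=0.387, v=0.669, θ=-0.100, ω=-0.289
apply F[22]=-3.450 → step 23: x=0.400, v=0.621, θ=-0.105, ω=-0.221
apply F[23]=-3.261 → step 24: x=0.412, v=0.575, θ=-0.109, ω=-0.162
apply F[24]=-3.087 → step 25: x=0.423, v=0.533, θ=-0.112, ω=-0.112
apply F[25]=-2.923 → step 26: x=0.433, v=0.493, θ=-0.114, ω=-0.069
apply F[26]=-2.773 → step 27: x=0.443, v=0.455, θ=-0.115, ω=-0.032
apply F[27]=-2.632 → step 28: x=0.452, v=0.420, θ=-0.115, ω=-0.001
apply F[28]=-2.500 → step 29: x=0.460, v=0.386, θ=-0.115, ω=0.025
apply F[29]=-2.378 → step 30: x=0.467, v=0.354, θ=-0.114, ω=0.048
apply F[30]=-2.264 → step 31: x=0.474, v=0.324, θ=-0.113, ω=0.067
apply F[31]=-2.157 → step 32: x=0.480, v=0.296, θ=-0.111, ω=0.082
apply F[32]=-2.056 → step 33: x=0.486, v=0.269, θ=-0.109, ω=0.095
apply F[33]=-1.962 → step 34: x=0.491, v=0.243, θ=-0.107, ω=0.106
apply F[34]=-1.873 → step 35: x=0.495, v=0.218, θ=-0.105, ω=0.115
apply F[35]=-1.789 → step 36: x=0.500, v=0.195, θ=-0.103, ω=0.122
apply F[36]=-1.710 → step 37: x=0.503, v=0.173, θ=-0.100, ω=0.127
apply F[37]=-1.635 → step 38: x=0.507, v=0.152, θ=-0.098, ω=0.131
apply F[38]=-1.563 → step 39: x=0.509, v=0.131, θ=-0.095, ω=0.134
apply F[39]=-1.495 → step 40: x=0.512, v=0.112, θ=-0.092, ω=0.136
Max |angle| over trajectory = 0.329 rad; bound = 0.283 → exceeded.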